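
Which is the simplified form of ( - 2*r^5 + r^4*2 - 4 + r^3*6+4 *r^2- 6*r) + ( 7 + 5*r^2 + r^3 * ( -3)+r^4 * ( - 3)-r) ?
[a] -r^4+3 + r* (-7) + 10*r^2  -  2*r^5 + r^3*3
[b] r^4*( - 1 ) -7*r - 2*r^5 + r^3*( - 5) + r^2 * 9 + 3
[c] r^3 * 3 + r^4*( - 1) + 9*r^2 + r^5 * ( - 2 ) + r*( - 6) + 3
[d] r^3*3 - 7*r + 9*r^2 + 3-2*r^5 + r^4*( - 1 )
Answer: d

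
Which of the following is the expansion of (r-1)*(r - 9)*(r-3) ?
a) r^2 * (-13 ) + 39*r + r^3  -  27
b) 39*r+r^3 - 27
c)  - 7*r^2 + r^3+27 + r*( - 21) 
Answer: a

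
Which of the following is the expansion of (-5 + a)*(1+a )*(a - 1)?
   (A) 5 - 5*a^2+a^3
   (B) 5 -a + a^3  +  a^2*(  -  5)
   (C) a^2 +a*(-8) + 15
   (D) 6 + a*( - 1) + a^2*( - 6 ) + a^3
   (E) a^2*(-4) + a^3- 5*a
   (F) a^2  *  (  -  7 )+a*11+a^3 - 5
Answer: B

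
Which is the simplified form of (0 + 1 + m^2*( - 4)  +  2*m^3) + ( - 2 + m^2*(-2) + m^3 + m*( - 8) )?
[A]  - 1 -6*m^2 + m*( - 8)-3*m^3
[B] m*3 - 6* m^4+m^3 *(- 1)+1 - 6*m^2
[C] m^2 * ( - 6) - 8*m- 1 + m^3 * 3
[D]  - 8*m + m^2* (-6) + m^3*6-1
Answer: C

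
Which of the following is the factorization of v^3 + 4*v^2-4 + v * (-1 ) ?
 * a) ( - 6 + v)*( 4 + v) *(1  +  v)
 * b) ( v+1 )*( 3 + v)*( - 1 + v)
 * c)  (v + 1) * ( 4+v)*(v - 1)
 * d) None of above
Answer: c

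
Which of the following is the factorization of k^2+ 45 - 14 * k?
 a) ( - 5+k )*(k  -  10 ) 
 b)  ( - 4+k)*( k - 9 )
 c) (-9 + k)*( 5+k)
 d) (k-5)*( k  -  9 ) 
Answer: d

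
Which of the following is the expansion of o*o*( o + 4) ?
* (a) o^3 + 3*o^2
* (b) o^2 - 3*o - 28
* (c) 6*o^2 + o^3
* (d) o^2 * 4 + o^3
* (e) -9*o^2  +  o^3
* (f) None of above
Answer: d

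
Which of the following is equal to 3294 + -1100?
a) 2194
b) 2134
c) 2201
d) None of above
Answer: a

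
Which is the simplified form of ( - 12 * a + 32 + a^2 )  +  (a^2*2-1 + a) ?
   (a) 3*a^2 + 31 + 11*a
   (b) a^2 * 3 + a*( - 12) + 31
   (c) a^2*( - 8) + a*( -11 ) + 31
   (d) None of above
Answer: d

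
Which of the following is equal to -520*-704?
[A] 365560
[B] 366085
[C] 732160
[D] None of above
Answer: D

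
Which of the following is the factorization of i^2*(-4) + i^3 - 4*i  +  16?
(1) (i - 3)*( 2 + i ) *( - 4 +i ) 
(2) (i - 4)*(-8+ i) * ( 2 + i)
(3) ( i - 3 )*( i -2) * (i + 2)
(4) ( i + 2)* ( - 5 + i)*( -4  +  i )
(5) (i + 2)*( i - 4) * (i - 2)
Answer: 5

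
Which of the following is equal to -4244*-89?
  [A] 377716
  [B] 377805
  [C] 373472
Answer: A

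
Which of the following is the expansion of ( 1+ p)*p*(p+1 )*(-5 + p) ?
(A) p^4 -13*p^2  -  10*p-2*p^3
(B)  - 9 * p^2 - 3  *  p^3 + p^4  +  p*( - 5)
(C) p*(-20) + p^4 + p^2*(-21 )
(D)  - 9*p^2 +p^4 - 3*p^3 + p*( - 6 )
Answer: B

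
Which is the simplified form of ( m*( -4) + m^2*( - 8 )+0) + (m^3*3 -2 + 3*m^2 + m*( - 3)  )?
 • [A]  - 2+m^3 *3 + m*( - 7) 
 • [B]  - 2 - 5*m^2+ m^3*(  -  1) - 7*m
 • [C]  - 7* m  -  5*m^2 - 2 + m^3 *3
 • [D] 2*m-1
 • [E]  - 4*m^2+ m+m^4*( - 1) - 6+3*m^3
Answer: C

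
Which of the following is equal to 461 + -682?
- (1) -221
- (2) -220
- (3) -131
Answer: 1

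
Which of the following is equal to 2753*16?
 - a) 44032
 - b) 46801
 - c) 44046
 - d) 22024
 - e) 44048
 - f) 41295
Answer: e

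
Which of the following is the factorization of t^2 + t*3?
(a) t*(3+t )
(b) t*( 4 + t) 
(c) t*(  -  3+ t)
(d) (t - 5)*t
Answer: a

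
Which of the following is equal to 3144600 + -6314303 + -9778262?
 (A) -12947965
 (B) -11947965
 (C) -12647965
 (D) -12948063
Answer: A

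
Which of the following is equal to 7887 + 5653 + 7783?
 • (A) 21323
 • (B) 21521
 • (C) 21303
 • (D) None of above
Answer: A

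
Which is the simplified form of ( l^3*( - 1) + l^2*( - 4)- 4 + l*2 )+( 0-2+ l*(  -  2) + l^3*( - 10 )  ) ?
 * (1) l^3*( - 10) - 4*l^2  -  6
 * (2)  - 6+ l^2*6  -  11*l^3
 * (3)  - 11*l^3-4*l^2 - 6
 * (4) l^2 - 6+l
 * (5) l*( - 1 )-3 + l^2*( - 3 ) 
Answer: 3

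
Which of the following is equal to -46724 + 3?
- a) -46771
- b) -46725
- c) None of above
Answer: c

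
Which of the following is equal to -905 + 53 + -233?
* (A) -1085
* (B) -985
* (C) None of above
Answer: A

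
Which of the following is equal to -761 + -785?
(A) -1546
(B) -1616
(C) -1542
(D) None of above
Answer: A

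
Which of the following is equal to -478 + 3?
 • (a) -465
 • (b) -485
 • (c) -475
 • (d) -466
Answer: c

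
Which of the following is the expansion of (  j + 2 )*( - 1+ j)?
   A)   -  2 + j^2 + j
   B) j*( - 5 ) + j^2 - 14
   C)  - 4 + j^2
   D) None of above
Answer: A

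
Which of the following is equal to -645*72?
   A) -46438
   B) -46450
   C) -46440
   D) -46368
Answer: C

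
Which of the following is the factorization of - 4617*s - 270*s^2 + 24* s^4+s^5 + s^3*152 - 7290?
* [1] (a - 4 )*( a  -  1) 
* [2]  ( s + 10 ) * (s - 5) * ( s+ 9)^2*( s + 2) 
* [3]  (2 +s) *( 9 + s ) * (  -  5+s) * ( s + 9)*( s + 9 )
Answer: 3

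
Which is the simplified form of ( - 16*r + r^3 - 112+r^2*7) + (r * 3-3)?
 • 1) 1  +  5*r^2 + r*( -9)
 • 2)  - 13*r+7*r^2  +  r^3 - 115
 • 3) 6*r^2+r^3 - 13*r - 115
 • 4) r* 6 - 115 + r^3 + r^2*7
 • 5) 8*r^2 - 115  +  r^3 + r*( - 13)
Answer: 2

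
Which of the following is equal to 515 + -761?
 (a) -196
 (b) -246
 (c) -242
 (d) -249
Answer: b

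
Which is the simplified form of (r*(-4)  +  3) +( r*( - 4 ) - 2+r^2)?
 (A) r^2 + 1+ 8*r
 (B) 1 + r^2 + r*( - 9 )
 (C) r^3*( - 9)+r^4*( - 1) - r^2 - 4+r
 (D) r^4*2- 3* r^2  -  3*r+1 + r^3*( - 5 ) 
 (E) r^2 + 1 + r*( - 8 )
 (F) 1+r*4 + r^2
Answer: E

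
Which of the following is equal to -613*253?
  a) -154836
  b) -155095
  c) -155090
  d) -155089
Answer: d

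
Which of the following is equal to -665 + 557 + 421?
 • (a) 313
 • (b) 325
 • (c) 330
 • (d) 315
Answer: a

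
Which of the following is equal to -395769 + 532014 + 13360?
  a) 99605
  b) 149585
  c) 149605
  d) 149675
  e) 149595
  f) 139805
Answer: c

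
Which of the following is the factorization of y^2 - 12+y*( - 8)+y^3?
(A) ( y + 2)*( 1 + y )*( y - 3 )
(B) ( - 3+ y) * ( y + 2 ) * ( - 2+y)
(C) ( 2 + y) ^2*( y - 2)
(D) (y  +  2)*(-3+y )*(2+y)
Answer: D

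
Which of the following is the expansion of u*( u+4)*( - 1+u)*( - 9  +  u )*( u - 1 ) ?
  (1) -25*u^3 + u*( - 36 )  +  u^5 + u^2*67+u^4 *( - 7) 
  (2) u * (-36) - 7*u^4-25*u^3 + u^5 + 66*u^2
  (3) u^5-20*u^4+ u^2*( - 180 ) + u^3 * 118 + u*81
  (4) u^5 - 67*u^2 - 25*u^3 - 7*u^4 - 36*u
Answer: 1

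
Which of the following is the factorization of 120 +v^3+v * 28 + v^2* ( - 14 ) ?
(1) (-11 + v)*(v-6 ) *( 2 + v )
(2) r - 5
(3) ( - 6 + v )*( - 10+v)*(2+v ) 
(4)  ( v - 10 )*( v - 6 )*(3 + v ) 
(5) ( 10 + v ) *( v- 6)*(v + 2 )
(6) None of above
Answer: 3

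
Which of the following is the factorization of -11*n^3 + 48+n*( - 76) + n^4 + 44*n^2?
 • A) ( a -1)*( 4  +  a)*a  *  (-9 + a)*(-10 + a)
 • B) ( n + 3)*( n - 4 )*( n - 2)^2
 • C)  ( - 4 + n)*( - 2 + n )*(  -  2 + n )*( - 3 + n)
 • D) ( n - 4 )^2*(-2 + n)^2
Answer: C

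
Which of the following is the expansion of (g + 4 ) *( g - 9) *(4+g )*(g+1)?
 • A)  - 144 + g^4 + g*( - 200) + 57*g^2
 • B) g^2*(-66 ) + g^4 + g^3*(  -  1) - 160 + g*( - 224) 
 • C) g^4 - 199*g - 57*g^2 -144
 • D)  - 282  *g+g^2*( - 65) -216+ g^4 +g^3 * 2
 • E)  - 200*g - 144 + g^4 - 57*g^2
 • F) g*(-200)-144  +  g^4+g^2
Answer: E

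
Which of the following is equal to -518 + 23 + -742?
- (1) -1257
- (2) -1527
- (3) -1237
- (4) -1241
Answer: 3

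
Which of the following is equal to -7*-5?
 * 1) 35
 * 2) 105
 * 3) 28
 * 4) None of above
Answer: 1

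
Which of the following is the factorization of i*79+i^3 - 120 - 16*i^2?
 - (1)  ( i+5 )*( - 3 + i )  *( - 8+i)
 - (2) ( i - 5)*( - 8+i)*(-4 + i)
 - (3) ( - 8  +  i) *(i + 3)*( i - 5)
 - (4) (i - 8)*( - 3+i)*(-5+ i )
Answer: 4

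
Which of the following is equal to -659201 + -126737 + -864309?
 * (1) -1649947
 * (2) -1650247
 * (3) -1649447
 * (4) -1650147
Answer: 2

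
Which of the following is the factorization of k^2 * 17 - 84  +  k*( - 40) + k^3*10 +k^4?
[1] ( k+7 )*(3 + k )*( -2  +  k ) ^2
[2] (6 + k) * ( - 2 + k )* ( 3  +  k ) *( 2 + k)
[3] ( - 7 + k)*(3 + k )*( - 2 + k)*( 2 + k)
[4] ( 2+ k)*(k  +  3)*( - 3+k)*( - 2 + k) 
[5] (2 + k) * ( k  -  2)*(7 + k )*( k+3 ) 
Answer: 5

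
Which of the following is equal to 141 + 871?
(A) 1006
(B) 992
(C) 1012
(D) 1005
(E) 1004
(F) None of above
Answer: C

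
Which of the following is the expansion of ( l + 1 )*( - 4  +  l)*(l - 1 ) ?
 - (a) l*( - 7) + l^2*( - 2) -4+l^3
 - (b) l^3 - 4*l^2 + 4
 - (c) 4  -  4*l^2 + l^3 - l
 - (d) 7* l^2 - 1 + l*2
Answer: c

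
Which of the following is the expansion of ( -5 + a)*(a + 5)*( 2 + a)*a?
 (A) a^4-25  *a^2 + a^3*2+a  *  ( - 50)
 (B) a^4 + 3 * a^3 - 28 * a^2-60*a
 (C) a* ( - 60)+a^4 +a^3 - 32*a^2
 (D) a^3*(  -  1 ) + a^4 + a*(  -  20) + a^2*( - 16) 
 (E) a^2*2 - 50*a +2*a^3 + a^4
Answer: A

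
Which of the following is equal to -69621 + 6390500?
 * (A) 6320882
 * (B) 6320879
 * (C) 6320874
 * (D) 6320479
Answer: B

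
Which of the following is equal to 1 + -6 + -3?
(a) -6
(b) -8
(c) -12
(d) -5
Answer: b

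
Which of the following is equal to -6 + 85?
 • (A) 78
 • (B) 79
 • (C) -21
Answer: B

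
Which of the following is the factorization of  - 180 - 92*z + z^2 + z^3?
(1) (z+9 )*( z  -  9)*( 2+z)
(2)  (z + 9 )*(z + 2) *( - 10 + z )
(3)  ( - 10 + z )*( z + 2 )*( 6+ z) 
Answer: 2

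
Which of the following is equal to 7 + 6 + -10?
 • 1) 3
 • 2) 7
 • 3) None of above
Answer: 1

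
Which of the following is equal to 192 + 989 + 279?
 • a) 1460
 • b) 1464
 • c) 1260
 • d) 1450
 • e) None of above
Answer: a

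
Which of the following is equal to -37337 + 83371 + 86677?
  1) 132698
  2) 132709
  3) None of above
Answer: 3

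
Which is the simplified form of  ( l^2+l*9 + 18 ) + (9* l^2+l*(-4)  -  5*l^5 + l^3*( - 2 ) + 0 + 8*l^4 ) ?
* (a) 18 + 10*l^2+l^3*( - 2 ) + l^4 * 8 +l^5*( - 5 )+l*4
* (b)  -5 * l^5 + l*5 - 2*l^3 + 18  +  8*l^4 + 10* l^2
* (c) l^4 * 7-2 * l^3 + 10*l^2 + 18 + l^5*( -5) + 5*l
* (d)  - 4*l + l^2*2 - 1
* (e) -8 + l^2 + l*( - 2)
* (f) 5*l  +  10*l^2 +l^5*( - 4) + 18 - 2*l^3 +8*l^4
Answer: b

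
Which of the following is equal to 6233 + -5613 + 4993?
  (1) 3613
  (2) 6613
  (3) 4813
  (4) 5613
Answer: 4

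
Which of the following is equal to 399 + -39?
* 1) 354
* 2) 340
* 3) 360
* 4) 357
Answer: 3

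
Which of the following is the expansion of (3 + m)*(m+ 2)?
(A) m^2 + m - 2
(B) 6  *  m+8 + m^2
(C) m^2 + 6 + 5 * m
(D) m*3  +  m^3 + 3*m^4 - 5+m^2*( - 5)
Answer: C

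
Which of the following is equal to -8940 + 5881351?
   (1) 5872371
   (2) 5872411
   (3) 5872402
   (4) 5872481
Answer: 2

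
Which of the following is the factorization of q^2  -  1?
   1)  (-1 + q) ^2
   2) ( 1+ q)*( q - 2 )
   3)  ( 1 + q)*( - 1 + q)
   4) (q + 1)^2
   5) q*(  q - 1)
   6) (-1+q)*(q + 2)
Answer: 3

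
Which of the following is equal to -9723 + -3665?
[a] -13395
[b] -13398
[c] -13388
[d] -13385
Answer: c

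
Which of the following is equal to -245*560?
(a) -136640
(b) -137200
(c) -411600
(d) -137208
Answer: b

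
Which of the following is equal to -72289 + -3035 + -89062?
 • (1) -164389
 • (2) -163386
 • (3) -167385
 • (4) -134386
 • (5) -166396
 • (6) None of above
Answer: 6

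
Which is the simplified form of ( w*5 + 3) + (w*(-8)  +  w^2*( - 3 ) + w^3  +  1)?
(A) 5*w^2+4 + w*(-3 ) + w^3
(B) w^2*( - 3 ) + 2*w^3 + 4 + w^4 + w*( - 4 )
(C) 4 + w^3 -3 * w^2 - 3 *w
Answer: C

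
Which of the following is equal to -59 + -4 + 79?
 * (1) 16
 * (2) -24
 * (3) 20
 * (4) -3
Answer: 1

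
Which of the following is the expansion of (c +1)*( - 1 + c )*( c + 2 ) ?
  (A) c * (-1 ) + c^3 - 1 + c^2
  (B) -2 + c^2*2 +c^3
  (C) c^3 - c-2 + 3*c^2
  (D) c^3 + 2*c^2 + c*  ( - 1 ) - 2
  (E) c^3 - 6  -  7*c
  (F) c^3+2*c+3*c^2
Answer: D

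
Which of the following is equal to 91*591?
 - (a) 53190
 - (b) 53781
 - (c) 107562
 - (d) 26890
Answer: b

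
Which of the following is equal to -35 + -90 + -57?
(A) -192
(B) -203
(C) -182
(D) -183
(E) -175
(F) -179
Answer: C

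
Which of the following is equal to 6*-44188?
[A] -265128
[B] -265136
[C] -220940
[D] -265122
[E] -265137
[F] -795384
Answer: A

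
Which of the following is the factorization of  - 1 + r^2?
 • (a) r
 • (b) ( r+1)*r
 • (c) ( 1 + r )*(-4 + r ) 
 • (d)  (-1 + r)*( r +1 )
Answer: d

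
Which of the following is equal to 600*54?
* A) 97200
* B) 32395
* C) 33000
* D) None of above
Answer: D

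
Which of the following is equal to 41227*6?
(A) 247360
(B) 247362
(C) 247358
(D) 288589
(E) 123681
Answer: B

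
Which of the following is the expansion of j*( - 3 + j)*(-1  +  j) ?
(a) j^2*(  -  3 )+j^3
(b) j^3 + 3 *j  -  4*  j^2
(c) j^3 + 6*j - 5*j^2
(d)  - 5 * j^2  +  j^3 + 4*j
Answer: b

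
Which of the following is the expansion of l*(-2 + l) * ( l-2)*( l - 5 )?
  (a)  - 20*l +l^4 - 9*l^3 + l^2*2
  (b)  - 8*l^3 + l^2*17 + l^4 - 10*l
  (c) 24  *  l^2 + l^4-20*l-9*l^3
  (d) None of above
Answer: c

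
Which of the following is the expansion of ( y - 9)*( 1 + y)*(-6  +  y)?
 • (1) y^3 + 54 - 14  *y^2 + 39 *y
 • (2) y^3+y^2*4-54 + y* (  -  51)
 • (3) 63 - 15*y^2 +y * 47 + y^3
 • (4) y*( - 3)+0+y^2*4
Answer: 1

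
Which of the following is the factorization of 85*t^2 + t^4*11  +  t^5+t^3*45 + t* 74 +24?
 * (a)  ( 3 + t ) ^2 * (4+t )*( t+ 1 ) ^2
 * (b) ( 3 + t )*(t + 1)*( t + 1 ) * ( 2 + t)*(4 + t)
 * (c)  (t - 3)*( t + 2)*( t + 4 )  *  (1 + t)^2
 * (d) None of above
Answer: b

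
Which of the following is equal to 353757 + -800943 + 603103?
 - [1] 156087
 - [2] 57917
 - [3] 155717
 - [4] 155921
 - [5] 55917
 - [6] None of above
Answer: 6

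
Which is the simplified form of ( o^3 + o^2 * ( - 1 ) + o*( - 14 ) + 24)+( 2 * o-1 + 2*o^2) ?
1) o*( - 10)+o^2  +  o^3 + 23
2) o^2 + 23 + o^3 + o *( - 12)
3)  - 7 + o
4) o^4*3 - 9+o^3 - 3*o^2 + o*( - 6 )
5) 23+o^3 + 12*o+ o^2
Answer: 2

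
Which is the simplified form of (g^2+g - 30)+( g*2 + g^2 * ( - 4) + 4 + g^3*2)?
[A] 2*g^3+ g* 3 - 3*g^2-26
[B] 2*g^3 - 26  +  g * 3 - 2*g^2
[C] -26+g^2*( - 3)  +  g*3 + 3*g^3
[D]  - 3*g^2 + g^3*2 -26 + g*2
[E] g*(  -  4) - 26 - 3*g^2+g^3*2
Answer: A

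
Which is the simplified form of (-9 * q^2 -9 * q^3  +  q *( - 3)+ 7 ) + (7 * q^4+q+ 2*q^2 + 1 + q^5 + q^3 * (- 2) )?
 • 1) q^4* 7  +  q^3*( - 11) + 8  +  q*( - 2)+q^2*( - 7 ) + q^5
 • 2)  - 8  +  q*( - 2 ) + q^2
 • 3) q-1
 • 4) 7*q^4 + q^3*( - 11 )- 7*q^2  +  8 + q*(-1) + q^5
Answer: 1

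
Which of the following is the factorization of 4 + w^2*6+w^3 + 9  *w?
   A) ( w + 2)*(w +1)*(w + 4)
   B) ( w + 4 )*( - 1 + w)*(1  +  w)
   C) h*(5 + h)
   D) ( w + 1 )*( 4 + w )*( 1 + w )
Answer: D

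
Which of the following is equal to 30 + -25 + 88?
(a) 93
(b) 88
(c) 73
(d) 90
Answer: a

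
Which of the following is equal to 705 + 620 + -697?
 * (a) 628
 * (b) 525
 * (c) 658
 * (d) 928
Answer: a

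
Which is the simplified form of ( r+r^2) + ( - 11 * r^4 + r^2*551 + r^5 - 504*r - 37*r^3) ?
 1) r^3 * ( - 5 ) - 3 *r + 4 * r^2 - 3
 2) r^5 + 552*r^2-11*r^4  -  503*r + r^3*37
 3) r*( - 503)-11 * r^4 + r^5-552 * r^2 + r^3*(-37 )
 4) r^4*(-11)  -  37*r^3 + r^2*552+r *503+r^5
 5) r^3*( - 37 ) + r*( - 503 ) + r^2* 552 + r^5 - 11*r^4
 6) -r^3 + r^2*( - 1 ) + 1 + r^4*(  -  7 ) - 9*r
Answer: 5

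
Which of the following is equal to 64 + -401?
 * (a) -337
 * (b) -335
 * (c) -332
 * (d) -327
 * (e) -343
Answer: a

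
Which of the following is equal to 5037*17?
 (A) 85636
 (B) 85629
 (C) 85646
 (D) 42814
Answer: B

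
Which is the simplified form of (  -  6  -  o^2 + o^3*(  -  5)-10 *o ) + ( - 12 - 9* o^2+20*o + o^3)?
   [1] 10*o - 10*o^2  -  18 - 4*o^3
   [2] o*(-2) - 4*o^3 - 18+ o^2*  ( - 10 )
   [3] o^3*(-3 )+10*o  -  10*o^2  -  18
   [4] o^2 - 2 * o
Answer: 1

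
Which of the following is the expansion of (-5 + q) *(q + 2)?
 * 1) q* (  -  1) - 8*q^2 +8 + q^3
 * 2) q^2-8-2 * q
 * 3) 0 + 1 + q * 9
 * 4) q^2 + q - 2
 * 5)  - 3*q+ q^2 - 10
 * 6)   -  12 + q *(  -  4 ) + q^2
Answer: 5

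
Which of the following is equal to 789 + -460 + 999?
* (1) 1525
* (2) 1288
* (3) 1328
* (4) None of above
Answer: 3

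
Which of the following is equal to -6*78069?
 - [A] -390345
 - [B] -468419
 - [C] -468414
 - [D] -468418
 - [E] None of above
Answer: C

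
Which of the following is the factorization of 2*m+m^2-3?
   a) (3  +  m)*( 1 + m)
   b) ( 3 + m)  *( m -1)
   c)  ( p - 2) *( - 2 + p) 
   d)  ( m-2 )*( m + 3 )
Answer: b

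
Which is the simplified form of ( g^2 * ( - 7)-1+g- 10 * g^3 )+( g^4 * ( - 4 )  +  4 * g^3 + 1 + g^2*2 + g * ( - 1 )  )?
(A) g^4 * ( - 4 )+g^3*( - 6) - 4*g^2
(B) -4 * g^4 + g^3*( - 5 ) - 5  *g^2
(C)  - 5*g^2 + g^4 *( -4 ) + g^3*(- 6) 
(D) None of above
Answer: C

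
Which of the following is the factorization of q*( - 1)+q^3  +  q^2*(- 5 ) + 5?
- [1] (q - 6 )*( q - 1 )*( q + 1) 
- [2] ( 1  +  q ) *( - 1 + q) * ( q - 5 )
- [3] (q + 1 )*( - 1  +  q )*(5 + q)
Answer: 2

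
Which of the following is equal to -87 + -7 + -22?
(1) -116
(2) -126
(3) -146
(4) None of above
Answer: 1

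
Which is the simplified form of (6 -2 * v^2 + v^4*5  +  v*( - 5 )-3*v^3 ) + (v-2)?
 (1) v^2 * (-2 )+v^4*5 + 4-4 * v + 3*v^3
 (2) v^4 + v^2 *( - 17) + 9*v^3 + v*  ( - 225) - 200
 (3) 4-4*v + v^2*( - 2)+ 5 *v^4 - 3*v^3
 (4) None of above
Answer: 3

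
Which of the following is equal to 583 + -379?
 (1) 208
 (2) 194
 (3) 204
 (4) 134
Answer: 3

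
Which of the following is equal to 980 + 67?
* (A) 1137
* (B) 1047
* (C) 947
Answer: B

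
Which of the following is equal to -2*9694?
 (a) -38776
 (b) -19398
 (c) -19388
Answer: c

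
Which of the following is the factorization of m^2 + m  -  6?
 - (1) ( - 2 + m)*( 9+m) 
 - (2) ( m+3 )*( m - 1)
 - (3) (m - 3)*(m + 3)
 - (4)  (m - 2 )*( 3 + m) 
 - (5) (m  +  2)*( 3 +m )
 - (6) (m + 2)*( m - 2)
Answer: 4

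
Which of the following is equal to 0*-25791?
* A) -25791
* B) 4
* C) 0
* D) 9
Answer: C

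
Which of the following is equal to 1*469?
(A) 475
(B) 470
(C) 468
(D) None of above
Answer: D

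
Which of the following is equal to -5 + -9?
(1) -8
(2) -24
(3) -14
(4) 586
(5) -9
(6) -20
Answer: 3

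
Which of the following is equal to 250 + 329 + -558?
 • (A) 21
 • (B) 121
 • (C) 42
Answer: A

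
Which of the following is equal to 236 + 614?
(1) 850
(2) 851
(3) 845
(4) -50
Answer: 1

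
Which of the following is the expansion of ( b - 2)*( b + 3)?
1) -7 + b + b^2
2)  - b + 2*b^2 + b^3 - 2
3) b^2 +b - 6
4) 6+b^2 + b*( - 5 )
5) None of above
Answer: 3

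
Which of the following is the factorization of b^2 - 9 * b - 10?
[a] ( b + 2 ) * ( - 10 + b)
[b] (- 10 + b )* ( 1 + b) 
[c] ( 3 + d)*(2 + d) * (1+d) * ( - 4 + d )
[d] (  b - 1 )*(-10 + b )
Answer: b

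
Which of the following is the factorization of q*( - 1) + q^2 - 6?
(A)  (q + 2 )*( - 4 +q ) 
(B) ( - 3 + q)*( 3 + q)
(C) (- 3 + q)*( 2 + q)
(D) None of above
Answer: C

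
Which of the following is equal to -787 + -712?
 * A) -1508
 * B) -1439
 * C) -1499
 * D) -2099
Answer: C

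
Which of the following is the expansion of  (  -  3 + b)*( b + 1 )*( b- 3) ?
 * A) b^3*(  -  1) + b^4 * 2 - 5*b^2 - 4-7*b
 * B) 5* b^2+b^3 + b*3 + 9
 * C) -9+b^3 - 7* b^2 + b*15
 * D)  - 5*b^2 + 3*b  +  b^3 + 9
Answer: D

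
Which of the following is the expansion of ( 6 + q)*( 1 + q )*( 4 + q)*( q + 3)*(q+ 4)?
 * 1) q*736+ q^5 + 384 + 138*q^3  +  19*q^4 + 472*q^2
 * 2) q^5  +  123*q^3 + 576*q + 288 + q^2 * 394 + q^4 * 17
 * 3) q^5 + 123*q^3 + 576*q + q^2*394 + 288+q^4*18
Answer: 3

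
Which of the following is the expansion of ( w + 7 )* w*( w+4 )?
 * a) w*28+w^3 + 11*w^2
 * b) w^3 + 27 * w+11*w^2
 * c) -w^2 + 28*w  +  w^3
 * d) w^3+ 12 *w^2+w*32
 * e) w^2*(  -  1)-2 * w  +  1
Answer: a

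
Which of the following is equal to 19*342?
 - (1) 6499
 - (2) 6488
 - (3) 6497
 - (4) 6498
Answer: 4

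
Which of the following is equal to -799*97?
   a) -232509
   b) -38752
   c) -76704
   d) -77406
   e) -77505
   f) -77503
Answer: f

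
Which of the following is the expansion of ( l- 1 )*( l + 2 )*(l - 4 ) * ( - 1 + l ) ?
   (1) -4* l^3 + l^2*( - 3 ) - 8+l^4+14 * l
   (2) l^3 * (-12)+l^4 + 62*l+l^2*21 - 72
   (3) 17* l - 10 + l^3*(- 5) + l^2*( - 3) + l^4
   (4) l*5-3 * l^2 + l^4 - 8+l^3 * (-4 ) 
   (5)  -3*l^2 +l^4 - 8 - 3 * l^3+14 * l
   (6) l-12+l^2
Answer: 1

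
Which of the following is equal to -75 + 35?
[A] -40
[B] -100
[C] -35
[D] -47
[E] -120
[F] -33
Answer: A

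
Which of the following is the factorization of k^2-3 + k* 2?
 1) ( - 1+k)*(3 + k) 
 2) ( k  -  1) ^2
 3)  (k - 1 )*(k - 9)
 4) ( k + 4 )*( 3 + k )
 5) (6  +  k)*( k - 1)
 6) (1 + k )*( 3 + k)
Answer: 1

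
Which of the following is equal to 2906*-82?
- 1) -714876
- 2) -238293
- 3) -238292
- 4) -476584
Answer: 3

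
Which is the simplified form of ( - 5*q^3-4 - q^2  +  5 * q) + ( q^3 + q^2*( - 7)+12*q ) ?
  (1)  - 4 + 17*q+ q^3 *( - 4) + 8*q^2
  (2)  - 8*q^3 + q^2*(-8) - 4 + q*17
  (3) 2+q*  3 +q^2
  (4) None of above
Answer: 4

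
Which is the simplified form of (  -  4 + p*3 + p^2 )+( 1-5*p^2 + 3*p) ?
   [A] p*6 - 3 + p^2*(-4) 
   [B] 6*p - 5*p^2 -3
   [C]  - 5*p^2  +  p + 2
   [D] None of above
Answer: A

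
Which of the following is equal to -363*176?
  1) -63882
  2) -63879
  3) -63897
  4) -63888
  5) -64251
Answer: 4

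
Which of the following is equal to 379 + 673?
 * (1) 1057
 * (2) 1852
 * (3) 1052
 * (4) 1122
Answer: 3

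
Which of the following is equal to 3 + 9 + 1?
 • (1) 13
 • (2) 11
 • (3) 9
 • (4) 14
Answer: 1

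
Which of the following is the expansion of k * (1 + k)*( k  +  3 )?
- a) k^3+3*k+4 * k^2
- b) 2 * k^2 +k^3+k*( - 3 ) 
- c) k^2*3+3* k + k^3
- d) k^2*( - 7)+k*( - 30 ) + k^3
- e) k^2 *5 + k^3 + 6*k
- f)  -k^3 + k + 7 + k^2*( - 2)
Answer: a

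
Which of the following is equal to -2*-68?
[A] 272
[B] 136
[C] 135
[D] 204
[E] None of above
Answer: B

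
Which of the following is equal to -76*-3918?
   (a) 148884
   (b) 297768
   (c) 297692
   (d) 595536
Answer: b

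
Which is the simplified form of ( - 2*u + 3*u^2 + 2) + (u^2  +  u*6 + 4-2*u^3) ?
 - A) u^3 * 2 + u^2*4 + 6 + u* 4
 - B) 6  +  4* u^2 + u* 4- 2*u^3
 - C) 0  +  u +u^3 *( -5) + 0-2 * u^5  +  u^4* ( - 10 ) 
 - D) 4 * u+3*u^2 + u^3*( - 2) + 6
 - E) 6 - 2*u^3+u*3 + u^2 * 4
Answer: B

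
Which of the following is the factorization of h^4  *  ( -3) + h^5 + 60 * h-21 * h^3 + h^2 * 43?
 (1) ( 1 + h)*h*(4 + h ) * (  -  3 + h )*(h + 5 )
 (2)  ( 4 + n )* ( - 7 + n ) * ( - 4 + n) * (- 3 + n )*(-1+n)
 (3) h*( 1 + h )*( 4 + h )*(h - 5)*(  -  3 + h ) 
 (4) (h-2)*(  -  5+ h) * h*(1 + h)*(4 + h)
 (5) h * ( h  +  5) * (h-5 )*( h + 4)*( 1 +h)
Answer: 3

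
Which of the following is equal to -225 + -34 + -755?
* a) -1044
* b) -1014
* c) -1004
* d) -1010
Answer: b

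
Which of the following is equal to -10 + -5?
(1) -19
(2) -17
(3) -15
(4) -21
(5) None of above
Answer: 3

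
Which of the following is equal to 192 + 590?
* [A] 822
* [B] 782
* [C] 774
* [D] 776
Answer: B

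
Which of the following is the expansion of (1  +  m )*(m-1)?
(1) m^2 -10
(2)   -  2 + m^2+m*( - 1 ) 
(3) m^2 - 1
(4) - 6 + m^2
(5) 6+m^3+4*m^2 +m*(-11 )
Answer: 3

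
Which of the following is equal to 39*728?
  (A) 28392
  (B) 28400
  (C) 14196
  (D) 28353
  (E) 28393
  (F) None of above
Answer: A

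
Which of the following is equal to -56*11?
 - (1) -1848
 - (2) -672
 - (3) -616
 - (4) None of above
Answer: 3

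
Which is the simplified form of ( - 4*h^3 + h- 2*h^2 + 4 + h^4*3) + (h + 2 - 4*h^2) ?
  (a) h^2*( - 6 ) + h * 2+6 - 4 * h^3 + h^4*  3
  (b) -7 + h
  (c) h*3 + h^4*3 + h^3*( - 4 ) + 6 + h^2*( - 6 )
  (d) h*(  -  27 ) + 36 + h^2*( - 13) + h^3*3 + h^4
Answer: a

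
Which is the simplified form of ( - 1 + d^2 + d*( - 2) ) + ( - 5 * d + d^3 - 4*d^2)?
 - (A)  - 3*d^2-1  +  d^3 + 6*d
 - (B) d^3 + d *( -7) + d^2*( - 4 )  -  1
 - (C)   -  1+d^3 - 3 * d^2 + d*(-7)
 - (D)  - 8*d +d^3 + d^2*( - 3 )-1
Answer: C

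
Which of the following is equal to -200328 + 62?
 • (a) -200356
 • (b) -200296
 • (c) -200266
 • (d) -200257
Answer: c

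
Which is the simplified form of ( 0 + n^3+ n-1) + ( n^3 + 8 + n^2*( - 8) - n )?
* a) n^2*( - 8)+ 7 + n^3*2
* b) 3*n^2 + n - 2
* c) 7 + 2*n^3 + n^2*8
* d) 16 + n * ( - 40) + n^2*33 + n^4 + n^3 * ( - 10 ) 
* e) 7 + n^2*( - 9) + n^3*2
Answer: a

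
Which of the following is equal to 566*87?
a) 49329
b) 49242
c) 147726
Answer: b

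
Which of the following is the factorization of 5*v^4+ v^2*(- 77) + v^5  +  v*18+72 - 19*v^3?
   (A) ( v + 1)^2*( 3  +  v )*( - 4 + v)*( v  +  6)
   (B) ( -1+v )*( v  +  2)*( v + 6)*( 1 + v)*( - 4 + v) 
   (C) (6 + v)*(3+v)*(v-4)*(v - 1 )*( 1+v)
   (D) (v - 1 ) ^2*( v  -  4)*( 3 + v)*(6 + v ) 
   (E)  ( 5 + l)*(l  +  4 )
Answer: C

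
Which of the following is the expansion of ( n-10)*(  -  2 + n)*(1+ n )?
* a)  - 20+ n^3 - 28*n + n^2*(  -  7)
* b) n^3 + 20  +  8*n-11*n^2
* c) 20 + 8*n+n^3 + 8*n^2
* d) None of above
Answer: b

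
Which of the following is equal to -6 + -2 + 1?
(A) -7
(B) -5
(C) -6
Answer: A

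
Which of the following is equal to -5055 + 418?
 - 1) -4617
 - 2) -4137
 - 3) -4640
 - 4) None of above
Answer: 4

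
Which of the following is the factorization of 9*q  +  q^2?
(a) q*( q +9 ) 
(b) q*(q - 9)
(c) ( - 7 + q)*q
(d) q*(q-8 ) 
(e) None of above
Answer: a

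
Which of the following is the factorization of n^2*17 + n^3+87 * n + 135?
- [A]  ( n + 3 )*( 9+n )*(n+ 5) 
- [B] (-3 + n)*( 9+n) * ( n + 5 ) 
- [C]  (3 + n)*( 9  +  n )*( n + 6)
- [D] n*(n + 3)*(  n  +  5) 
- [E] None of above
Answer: A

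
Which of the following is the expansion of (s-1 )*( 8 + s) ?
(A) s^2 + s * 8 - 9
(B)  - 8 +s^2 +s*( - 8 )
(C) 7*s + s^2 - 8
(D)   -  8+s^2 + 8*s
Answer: C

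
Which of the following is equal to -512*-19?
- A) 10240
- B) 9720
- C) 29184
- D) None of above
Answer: D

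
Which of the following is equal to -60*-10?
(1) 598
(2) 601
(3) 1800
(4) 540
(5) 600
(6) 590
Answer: 5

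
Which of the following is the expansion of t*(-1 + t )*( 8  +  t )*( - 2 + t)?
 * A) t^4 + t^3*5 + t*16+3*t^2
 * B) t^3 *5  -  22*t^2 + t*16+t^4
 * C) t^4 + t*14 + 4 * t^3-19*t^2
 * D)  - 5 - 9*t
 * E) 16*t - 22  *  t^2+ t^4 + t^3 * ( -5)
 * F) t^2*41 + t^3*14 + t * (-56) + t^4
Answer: B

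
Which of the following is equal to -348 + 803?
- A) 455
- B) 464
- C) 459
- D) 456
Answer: A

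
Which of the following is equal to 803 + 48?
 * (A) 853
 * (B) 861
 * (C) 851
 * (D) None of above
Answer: C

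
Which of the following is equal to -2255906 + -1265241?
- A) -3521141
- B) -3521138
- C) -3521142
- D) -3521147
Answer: D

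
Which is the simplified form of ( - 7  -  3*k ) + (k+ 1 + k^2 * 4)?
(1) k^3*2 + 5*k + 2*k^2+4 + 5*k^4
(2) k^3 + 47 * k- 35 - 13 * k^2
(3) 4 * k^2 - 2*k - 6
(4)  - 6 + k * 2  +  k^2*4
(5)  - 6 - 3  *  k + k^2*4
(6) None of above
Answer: 3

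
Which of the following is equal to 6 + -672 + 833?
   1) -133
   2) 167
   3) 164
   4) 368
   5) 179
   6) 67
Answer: 2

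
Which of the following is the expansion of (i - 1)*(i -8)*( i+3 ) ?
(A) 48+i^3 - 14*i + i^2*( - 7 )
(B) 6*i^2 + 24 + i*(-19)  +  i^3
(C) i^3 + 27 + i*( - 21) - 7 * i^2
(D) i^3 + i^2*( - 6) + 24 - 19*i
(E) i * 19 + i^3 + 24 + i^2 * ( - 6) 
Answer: D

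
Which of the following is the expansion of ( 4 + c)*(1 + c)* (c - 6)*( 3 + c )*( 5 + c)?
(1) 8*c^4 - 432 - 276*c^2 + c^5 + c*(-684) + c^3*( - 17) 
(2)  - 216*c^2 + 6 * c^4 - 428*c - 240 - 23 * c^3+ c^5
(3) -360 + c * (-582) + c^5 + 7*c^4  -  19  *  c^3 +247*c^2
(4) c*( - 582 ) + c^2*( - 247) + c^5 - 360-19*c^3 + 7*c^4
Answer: 4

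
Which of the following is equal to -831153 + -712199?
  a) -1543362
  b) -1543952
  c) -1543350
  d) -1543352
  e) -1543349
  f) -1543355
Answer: d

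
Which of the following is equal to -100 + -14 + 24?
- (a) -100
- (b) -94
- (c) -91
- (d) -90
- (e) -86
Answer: d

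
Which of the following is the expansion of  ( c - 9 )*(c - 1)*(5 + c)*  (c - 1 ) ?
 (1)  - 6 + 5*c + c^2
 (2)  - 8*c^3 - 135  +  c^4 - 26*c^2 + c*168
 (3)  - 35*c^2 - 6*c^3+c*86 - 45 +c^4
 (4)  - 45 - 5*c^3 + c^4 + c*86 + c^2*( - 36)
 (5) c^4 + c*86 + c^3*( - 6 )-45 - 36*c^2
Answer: 5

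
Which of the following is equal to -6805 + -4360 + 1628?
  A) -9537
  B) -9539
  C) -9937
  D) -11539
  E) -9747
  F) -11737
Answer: A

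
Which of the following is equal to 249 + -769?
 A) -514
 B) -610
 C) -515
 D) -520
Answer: D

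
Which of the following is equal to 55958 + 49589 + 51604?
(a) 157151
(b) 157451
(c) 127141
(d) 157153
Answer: a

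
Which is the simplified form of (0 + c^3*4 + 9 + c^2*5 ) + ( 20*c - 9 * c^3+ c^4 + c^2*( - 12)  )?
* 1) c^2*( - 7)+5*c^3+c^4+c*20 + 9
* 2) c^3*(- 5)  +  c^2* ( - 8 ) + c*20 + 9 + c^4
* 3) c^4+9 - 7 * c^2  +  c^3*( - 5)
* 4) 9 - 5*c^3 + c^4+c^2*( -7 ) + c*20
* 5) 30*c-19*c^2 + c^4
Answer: 4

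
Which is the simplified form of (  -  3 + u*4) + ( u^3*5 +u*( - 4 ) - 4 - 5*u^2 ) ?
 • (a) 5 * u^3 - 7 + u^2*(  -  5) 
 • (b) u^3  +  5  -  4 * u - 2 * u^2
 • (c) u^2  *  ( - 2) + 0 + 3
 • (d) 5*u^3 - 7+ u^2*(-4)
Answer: a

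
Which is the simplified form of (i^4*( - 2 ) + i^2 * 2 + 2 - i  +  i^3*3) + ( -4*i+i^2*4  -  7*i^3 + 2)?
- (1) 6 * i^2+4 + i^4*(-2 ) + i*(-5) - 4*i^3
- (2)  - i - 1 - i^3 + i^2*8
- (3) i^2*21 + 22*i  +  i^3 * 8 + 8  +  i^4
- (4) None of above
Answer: 1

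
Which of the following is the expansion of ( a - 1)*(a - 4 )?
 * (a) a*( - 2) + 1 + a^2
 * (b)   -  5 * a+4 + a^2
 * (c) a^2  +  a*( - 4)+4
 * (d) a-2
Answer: b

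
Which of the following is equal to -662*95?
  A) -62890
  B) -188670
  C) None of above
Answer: A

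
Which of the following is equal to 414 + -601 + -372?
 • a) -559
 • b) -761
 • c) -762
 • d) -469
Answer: a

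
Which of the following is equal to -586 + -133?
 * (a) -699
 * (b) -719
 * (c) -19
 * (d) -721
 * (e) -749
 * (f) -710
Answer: b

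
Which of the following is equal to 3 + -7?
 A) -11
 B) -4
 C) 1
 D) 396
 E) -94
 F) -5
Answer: B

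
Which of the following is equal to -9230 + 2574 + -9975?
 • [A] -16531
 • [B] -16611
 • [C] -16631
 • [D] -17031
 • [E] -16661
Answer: C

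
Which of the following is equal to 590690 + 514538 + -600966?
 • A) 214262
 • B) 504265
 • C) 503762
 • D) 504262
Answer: D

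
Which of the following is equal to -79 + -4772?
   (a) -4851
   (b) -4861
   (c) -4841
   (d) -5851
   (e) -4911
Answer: a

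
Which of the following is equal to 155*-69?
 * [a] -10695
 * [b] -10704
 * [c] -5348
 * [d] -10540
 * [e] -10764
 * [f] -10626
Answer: a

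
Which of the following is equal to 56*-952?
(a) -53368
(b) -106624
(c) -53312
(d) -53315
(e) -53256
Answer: c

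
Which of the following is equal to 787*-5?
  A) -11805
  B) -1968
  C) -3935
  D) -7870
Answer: C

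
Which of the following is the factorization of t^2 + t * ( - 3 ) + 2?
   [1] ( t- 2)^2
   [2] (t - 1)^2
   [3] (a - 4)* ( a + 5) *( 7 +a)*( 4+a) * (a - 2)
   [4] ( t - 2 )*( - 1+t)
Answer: 4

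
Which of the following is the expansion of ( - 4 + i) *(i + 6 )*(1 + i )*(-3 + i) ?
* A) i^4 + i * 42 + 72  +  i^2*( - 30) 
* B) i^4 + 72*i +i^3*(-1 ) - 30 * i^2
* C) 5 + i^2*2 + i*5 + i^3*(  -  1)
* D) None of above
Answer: D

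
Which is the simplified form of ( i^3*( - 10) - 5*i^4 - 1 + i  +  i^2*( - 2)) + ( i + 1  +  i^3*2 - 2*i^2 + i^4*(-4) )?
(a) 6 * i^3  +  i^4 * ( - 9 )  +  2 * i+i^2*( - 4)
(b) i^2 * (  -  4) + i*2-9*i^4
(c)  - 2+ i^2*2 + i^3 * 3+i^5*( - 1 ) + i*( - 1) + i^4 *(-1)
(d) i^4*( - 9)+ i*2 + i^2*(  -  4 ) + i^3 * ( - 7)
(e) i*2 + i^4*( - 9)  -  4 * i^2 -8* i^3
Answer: e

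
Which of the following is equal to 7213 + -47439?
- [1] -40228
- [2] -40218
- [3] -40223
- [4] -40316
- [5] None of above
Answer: 5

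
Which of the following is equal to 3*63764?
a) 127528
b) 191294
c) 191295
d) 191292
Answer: d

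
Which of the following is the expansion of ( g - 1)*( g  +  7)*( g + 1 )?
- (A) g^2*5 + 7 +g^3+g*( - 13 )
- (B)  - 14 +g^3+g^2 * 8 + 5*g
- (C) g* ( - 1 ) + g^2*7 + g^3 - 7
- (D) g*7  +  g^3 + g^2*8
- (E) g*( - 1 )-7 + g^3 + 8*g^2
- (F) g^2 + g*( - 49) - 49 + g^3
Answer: C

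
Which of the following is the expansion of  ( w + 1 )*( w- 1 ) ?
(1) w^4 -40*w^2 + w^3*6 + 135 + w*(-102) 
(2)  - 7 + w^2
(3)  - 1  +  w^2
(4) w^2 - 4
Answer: 3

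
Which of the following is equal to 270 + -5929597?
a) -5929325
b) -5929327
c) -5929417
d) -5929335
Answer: b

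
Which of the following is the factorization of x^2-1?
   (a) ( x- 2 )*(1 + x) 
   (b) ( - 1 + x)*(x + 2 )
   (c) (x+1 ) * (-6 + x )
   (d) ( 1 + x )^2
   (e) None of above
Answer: e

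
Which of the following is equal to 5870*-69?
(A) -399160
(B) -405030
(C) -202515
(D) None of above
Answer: B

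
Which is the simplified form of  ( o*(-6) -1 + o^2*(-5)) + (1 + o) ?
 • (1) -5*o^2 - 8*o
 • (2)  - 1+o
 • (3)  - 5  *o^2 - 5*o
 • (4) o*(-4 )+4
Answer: 3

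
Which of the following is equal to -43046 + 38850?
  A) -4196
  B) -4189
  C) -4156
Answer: A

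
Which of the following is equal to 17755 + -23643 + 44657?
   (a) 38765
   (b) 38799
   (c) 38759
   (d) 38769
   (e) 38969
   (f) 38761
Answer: d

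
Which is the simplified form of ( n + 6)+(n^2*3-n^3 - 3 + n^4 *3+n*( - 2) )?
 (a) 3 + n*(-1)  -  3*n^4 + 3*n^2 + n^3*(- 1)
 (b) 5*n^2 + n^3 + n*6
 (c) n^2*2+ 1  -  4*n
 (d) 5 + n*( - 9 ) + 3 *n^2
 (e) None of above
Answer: e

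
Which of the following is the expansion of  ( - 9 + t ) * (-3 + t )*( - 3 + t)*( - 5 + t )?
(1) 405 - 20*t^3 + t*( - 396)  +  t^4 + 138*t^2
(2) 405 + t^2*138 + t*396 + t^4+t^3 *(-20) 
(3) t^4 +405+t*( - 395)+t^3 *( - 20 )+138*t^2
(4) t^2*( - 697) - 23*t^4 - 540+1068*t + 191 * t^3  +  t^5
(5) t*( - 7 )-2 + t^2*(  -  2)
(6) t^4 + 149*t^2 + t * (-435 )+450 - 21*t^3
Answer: 1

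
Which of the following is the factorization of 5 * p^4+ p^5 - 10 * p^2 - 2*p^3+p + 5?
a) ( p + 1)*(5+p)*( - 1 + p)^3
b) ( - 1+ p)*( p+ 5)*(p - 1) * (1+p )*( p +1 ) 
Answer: b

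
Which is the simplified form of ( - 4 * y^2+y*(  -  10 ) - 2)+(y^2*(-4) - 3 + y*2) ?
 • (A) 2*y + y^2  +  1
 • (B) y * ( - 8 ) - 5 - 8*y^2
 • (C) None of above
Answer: B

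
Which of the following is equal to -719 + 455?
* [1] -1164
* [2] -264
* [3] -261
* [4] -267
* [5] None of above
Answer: 2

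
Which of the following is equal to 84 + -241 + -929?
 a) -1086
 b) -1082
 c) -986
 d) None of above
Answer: a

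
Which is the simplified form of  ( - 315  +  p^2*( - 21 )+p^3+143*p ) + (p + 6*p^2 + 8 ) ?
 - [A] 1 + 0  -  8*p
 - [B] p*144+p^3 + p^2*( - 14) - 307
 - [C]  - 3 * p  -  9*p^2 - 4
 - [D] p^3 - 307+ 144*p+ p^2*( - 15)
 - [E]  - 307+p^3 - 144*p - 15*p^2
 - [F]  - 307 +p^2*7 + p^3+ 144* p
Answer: D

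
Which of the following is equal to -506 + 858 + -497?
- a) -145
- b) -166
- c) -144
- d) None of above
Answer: a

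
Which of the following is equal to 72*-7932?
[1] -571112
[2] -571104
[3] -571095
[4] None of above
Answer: 2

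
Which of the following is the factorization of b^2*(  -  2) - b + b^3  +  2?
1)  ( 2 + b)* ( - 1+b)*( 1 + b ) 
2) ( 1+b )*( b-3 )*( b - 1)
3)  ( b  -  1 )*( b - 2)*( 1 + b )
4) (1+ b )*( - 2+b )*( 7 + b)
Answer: 3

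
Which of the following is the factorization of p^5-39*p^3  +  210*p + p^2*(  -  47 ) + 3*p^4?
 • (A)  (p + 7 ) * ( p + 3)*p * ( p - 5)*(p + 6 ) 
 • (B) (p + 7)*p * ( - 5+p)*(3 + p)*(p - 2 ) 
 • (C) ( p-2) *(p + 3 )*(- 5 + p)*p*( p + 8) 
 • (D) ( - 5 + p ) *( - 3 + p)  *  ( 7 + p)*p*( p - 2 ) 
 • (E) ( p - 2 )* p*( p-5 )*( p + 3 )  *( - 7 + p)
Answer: B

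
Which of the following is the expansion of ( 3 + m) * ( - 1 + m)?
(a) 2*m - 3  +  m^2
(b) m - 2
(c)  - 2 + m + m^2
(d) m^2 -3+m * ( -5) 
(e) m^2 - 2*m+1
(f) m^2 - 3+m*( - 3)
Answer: a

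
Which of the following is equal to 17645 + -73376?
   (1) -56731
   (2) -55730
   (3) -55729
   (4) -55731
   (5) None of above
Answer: 4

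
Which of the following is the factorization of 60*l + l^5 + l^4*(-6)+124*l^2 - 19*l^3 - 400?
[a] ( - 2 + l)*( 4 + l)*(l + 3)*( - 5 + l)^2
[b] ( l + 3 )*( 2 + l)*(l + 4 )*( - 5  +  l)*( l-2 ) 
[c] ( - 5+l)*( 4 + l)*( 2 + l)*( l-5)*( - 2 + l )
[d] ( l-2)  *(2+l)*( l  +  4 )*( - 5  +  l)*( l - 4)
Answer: c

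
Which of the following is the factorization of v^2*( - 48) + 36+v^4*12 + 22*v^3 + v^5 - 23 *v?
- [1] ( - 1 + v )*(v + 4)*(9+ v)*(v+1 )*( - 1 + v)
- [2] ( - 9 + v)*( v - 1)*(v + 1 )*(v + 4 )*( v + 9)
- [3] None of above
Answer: 1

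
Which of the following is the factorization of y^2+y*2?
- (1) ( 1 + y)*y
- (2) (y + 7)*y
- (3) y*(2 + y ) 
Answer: 3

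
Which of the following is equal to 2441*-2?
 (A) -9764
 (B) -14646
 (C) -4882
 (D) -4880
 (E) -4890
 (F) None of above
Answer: C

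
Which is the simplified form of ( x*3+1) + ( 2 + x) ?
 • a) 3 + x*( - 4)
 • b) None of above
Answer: b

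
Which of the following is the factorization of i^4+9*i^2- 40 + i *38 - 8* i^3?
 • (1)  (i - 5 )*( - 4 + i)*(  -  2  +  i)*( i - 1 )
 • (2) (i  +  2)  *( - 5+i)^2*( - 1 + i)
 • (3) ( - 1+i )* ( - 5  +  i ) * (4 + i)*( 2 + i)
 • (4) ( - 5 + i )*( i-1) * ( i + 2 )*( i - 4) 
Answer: 4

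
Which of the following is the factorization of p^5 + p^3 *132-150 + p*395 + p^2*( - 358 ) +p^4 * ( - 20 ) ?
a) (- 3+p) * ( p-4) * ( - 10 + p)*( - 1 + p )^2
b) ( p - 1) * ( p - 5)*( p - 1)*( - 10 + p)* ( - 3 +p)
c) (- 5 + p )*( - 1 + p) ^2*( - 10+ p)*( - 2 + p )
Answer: b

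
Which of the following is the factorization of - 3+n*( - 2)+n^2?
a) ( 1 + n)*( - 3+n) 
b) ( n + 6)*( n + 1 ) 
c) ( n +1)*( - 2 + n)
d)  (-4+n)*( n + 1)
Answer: a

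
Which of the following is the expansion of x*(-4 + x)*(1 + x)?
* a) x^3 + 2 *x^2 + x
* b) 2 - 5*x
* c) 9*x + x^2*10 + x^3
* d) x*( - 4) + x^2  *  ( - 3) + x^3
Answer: d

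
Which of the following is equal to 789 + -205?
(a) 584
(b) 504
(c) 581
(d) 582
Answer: a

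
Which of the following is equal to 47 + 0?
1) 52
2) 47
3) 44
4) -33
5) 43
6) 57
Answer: 2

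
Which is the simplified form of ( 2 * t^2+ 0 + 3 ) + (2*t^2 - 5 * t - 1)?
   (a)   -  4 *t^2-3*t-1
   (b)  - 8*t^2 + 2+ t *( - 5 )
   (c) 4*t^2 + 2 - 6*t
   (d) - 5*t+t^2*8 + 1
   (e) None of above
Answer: e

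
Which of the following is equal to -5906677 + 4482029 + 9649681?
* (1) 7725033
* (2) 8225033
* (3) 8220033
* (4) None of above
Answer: 2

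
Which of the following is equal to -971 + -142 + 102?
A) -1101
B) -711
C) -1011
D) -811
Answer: C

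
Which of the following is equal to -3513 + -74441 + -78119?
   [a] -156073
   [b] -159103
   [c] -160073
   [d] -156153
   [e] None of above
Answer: a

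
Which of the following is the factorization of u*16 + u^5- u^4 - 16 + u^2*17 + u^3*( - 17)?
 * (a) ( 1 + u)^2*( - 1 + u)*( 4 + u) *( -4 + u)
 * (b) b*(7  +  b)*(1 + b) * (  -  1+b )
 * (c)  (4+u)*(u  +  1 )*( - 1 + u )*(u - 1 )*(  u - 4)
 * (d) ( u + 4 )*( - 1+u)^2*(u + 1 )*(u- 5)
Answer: c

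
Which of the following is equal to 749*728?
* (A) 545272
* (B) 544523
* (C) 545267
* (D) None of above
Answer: A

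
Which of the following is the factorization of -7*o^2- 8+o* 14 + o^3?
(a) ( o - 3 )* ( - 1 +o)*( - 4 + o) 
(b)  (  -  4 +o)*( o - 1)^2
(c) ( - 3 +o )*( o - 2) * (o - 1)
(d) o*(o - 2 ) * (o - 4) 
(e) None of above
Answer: e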